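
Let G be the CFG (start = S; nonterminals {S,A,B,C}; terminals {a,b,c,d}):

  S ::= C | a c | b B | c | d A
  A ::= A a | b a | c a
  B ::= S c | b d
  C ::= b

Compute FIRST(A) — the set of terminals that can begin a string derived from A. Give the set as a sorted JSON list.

FIRST iteration:
pass 1:
  A via A→b a: +{b}
  A via A→c a: +{c}
  B via B→b d: +{b}
  C via C→b: +{b}
  S via S→C: +{b}
  S via S→a c: +{a}
  S via S→c: +{c}
  S via S→d A: +{d}
  S: {a,b,c,d}  A: {b,c}  B: {b}  C: {b}
pass 2:
  B via B→S c: +{a,c,d}
  S: {a,b,c,d}  A: {b,c}  B: {a,b,c,d}  C: {b}
pass 3: (no change)
  S: {a,b,c,d}  A: {b,c}  B: {a,b,c,d}  C: {b}

FIRST(A) = ["b", "c"]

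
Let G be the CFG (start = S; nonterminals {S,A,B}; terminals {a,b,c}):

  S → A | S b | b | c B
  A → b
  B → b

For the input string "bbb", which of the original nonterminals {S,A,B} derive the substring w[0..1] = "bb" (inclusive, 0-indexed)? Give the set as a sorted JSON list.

Convert to CNF:
  S -> S T0 | T1 B | b
  A -> b
  B -> b
  T0 -> b
  T1 -> c

CYK table (by increasing span), restricted to cells inside w[0..1]:
  T[0,0] 'b' = {A,B,S,T0}  orig:{A,B,S}
  T[1,1] 'b' = {A,B,S,T0}  orig:{A,B,S}
  T[0,1] 'bb' = {S}

Original NTs in T[0,1] deriving "bb": ["S"]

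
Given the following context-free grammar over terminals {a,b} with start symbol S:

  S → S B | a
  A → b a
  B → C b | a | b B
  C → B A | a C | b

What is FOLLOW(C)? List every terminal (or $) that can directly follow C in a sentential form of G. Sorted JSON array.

FIRST sets, iterate to fixpoint:
round 1:
  A via A→b a: +{b}
  B via B→a: +{a}
  B via B→b B: +{b}
  C via C→B A: +{a,b}
  S via S→a: +{a}
  S: {a}  A: {b}  B: {a,b}  C: {a,b}
round 2: done
  S: {a}  A: {b}  B: {a,b}  C: {a,b}

FOLLOW sets:
seed FOLLOW(S) with $
[1]
  B→C b: FOLLOW(C) ⊇ FIRST(b) = {b}; new: +{b}
  C→B A: FOLLOW(B) ⊇ FIRST(A) = {b}; new: +{b}
  C→B A: FOLLOW(A) ⊇ FOLLOW(C) ⊇ {b}; new: +{b}
  S→S B: FOLLOW(S) ⊇ FIRST(B) = {a,b}; new: +{a,b}
  S→S B: FOLLOW(B) ⊇ FOLLOW(S) ⊇ {$,a,b}; new: +{$,a}
  S: {$,a,b}  A: {b}  B: {$,a,b}  C: {b}
[2] done
  S: {$,a,b}  A: {b}  B: {$,a,b}  C: {b}

FOLLOW(C) = ["b"]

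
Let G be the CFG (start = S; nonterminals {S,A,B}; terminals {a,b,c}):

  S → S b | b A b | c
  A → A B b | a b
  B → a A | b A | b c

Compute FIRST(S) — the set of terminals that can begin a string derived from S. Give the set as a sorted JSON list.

FIRST sets, iterate to fixpoint:
pass 1:
  A via A→a b: +{a}
  B via B→a A: +{a}
  B via B→b A: +{b}
  S via S→b A b: +{b}
  S via S→c: +{c}
  FIRST[S]={b,c}  FIRST[A]={a}  FIRST[B]={a,b}
pass 2: (no change)
  FIRST[S]={b,c}  FIRST[A]={a}  FIRST[B]={a,b}

FIRST(S) = ["b", "c"]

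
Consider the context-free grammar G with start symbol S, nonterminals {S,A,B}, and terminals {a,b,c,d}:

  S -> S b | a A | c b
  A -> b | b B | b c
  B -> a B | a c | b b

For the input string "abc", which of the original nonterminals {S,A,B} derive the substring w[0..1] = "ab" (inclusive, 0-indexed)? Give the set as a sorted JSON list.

CNF form of G:
  S -> S T0 | T1 T0 | T2 A
  A -> T0 B | T0 T1 | b
  B -> T0 T0 | T2 B | T2 T1
  T0 -> b
  T1 -> c
  T2 -> a

CYK fill (cells [i..j] with 0 ≤ i ≤ j ≤ 1 only):
  [0..0]={T2}  "a"  orig:{}
  [1..1]={A,T0}  "b"  orig:{A}
  [0..1]={S}  "ab"

Original NTs in T[0,1] deriving "ab": ["S"]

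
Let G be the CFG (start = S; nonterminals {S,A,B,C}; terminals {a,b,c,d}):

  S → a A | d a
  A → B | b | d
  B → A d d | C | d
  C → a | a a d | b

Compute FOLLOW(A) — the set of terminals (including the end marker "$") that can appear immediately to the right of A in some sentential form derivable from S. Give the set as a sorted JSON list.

FIRST iteration:
pass 1:
  A via A→b: +{b}
  A via A→d: +{d}
  B via B→A d d: +{b,d}
  C via C→a: +{a}
  C via C→b: +{b}
  S via S→a A: +{a}
  S via S→d a: +{d}
  S: {a,d}  A: {b,d}  B: {b,d}  C: {a,b}
pass 2:
  B via B→C: +{a}
  S: {a,d}  A: {b,d}  B: {a,b,d}  C: {a,b}
pass 3:
  A via A→B: +{a}
  S: {a,d}  A: {a,b,d}  B: {a,b,d}  C: {a,b}
pass 4: — fixpoint
  S: {a,d}  A: {a,b,d}  B: {a,b,d}  C: {a,b}

FOLLOW iteration:
initialize: $ ∈ FOLLOW(S)
round 1:
  B→A d d: FOLLOW(A) ⊇ FIRST(d) = {d}; new: +{d}
  S→a A: FOLLOW(A) ⊇ FOLLOW(S) ⊇ {$}; new: +{$}
  FOLLOW[S]={$}  FOLLOW[A]={$,d}  FOLLOW[B]={}  FOLLOW[C]={}
round 2:
  A→B: FOLLOW(B) ⊇ FOLLOW(A) ⊇ {$,d}; new: +{$,d}
  B→C: FOLLOW(C) ⊇ FOLLOW(B) ⊇ {$,d}; new: +{$,d}
  FOLLOW[S]={$}  FOLLOW[A]={$,d}  FOLLOW[B]={$,d}  FOLLOW[C]={$,d}
round 3: done
  FOLLOW[S]={$}  FOLLOW[A]={$,d}  FOLLOW[B]={$,d}  FOLLOW[C]={$,d}

FOLLOW(A) = ["$", "d"]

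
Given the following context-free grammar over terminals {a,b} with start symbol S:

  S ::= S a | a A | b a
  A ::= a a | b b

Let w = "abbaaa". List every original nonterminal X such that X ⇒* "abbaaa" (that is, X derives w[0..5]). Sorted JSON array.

Convert to CNF:
  S -> S T0 | T0 A | T1 T0
  A -> T0 T0 | T1 T1
  T0 -> a
  T1 -> b

Fill CYK table bottom-up — only the sub-triangle for w[0..5]:
  cell(0,0) a: {T0}  orig:{}
  cell(1,1) b: {T1}  orig:{}
  cell(2,2) b: {T1}  orig:{}
  cell(3,3) a: {T0}  orig:{}
  cell(4,4) a: {T0}  orig:{}
  cell(5,5) a: {T0}  orig:{}
  cell(0,1) ab: ∅
  cell(1,2) bb: {A}
  cell(2,3) ba: {S}
  cell(3,4) aa: {A}
  cell(4,5) aa: {A}
  cell(0,2) abb: {S}
  cell(1,3) bba: ∅
  cell(2,4) baa: {S}
  cell(3,5) aaa: {S}
  cell(0,3) abba: {S}
  cell(1,4) bbaa: ∅
  cell(2,5) baaa: {S}
  cell(0,4) abbaa: {S}
  cell(1,5) bbaaa: ∅
  cell(0,5) abbaaa: {S}

Original NTs in T[0,5] deriving "abbaaa": ["S"]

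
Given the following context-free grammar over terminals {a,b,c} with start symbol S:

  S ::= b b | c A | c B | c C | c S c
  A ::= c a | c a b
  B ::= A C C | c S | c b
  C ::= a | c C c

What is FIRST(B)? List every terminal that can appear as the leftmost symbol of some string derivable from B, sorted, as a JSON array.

FIRST sets, iterate to fixpoint:
iter 1:
  A via A→c a: +{c}
  B via B→A C C: +{c}
  C via C→a: +{a}
  C via C→c C c: +{c}
  S via S→b b: +{b}
  S via S→c A: +{c}
  FIRST(S)={b,c}  FIRST(A)={c}  FIRST(B)={c}  FIRST(C)={a,c}
iter 2: done
  FIRST(S)={b,c}  FIRST(A)={c}  FIRST(B)={c}  FIRST(C)={a,c}

FIRST(B) = ["c"]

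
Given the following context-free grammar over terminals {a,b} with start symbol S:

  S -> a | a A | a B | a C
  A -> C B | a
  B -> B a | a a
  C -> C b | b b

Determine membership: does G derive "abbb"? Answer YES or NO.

Convert to CNF:
  S -> T0 A | T0 B | T0 C | a
  A -> C B | a
  B -> B T0 | T0 T0
  C -> C T1 | T1 T1
  T0 -> a
  T1 -> b

Fill CYK table bottom-up:
  [0..0]={A,S,T0}  "a"  orig:{A,S}
  [1..1]={T1}  "b"  orig:{}
  [2..2]={T1}  "b"  orig:{}
  [3..3]={T1}  "b"  orig:{}
  [0..1]=∅  "ab"
  [1..2]={C}  "bb"
  [2..3]={C}  "bb"
  [0..2]={S}  "abb"
  [1..3]={C}  "bbb"
  [0..3]={S}  "abbb"

S ∈ T[0,3] ⇒ YES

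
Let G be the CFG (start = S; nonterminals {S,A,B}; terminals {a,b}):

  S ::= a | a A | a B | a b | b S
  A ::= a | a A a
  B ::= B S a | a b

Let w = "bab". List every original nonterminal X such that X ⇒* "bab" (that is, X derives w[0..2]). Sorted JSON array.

CNF form of G:
  S -> T0 A | T0 B | T0 T1 | T1 S | a
  A -> T0 X2 | a
  B -> B X3 | T0 T1
  T0 -> a
  T1 -> b
  X2 -> A T0
  X3 -> S T0

CYK table (by increasing span) — only the sub-triangle for w[0..2]:
  [0..0]={T1}  "b"  orig:{}
  [1..1]={A,S,T0}  "a"  orig:{A,S}
  [2..2]={T1}  "b"  orig:{}
  [0..1]={S}  "ba"
  [1..2]={B,S}  "ab"
  [0..2]={S}  "bab"

Original NTs in T[0,2] deriving "bab": ["S"]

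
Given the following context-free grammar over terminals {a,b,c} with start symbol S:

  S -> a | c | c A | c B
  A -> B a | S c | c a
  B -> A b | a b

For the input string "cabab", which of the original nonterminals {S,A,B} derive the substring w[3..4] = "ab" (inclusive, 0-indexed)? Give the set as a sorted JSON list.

CNF form of G:
  S -> T1 A | T1 B | a | c
  A -> B T0 | S T1 | T1 T0
  B -> A T2 | T0 T2
  T0 -> a
  T1 -> c
  T2 -> b

CYK table (by increasing span) (cells [i..j] with 3 ≤ i ≤ j ≤ 4 only):
  cell(3,3) a: {S,T0}  orig:{S}
  cell(4,4) b: {T2}  orig:{}
  cell(3,4) ab: {B}

Original NTs in T[3,4] deriving "ab": ["B"]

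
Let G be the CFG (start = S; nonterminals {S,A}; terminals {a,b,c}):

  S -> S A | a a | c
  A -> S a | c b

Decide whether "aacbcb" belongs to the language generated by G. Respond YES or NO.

CNF form of G:
  S -> S A | T0 T0 | c
  A -> S T0 | T1 T2
  T0 -> a
  T1 -> c
  T2 -> b

CYK table (by increasing span):
  cell(0,0) a: {T0}  orig:{}
  cell(1,1) a: {T0}  orig:{}
  cell(2,2) c: {S,T1}  orig:{S}
  cell(3,3) b: {T2}  orig:{}
  cell(4,4) c: {S,T1}  orig:{S}
  cell(5,5) b: {T2}  orig:{}
  cell(0,1) aa: {S}
  cell(1,2) ac: ∅
  cell(2,3) cb: {A}
  cell(3,4) bc: ∅
  cell(4,5) cb: {A}
  cell(0,2) aac: ∅
  cell(1,3) acb: ∅
  cell(2,4) cbc: ∅
  cell(3,5) bcb: ∅
  cell(0,3) aacb: {S}
  cell(1,4) acbc: ∅
  cell(2,5) cbcb: ∅
  cell(0,4) aacbc: ∅
  cell(1,5) acbcb: ∅
  cell(0,5) aacbcb: {S}

S ∈ T[0,5] ⇒ YES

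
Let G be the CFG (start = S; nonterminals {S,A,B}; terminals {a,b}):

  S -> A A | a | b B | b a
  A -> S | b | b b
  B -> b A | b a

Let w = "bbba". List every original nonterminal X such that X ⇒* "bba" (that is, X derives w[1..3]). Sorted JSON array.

Convert to CNF:
  S -> A A | T0 B | T0 T1 | a
  A -> A A | T0 B | T0 T0 | T0 T1 | a | b
  B -> T0 A | T0 T1
  T0 -> b
  T1 -> a

CYK table (by increasing span), restricted to cells inside w[1..3]:
  cell(1,1) b: {A,T0}  orig:{A}
  cell(2,2) b: {A,T0}  orig:{A}
  cell(3,3) a: {A,S,T1}  orig:{A,S}
  cell(1,2) bb: {A,B,S}
  cell(2,3) ba: {A,B,S}
  cell(1,3) bba: {A,B,S}

Original NTs in T[1,3] deriving "bba": ["A", "B", "S"]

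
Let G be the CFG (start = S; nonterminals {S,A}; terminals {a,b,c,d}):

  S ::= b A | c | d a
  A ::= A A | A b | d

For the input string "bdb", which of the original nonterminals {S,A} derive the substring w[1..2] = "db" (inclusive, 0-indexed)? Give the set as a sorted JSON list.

CNF form of G:
  S -> T0 A | T1 T2 | c
  A -> A A | A T0 | d
  T0 -> b
  T1 -> d
  T2 -> a

Fill CYK table bottom-up, restricted to cells inside w[1..2]:
  cell(1,1) d: {A,T1}  orig:{A}
  cell(2,2) b: {T0}  orig:{}
  cell(1,2) db: {A}

Original NTs in T[1,2] deriving "db": ["A"]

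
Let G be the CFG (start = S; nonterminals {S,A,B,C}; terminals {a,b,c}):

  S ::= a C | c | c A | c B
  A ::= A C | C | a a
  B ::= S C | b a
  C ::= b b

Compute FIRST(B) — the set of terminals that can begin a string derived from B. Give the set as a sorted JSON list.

Compute FIRST by fixpoint:
pass 1:
  A via A→a a: +{a}
  B via B→b a: +{b}
  C via C→b b: +{b}
  S via S→a C: +{a}
  S via S→c: +{c}
  FIRST[S]={a,c}  FIRST[A]={a}  FIRST[B]={b}  FIRST[C]={b}
pass 2:
  A via A→C: +{b}
  B via B→S C: +{a,c}
  FIRST[S]={a,c}  FIRST[A]={a,b}  FIRST[B]={a,b,c}  FIRST[C]={b}
pass 3: (stable)
  FIRST[S]={a,c}  FIRST[A]={a,b}  FIRST[B]={a,b,c}  FIRST[C]={b}

FIRST(B) = ["a", "b", "c"]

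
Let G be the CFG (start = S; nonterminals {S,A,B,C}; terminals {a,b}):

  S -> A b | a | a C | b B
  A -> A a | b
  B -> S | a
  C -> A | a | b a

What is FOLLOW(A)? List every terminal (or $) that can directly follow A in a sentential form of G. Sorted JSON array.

FIRST sets, iterate to fixpoint:
round 1:
  A via A→b: +{b}
  B via B→a: +{a}
  C via C→A: +{b}
  C via C→a: +{a}
  S via S→A b: +{b}
  S via S→a: +{a}
  FIRST[S]={a,b}  FIRST[A]={b}  FIRST[B]={a}  FIRST[C]={a,b}
round 2:
  B via B→S: +{b}
  FIRST[S]={a,b}  FIRST[A]={b}  FIRST[B]={a,b}  FIRST[C]={a,b}
round 3: (no change)
  FIRST[S]={a,b}  FIRST[A]={b}  FIRST[B]={a,b}  FIRST[C]={a,b}

FOLLOW iteration:
initialize: $ ∈ FOLLOW(S)
iter 1:
  A→A a: FOLLOW(A) ⊇ FIRST(a) = {a}; new: +{a}
  S→A b: FOLLOW(A) ⊇ FIRST(b) = {b}; new: +{b}
  S→a C: FOLLOW(C) ⊇ FOLLOW(S) ⊇ {$}; new: +{$}
  S→b B: FOLLOW(B) ⊇ FOLLOW(S) ⊇ {$}; new: +{$}
  FOLLOW[S]={$}  FOLLOW[A]={a,b}  FOLLOW[B]={$}  FOLLOW[C]={$}
iter 2:
  C→A: FOLLOW(A) ⊇ FOLLOW(C) ⊇ {$}; new: +{$}
  FOLLOW[S]={$}  FOLLOW[A]={$,a,b}  FOLLOW[B]={$}  FOLLOW[C]={$}
iter 3: (no change)
  FOLLOW[S]={$}  FOLLOW[A]={$,a,b}  FOLLOW[B]={$}  FOLLOW[C]={$}

FOLLOW(A) = ["$", "a", "b"]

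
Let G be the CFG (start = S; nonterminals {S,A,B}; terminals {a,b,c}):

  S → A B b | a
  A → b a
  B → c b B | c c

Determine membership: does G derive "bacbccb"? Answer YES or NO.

Convert to CNF:
  S -> A X4 | a
  A -> T0 T1
  B -> T2 T2 | T2 X3
  T0 -> b
  T1 -> a
  T2 -> c
  X3 -> T0 B
  X4 -> B T0

Fill CYK table bottom-up:
  cell(0,0) b: {T0}  orig:{}
  cell(1,1) a: {S,T1}  orig:{S}
  cell(2,2) c: {T2}  orig:{}
  cell(3,3) b: {T0}  orig:{}
  cell(4,4) c: {T2}  orig:{}
  cell(5,5) c: {T2}  orig:{}
  cell(6,6) b: {T0}  orig:{}
  cell(0,1) ba: {A}
  cell(1,2) ac: ∅
  cell(2,3) cb: ∅
  cell(3,4) bc: ∅
  cell(4,5) cc: {B}
  cell(5,6) cb: ∅
  cell(0,2) bac: ∅
  cell(1,3) acb: ∅
  cell(2,4) cbc: ∅
  cell(3,5) bcc: {X3}  orig:{}
  cell(4,6) ccb: {X4}  orig:{}
  cell(0,3) bacb: ∅
  cell(1,4) acbc: ∅
  cell(2,5) cbcc: {B}
  cell(3,6) bccb: ∅
  cell(0,4) bacbc: ∅
  cell(1,5) acbcc: ∅
  cell(2,6) cbccb: {X4}  orig:{}
  cell(0,5) bacbcc: ∅
  cell(1,6) acbccb: ∅
  cell(0,6) bacbccb: {S}

S ∈ T[0,6] ⇒ YES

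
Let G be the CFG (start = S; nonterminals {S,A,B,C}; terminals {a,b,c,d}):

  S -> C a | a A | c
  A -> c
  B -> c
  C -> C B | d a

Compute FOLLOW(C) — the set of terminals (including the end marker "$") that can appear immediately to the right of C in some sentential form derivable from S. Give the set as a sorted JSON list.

Compute FIRST by fixpoint:
iter 1:
  A via A→c: +{c}
  B via B→c: +{c}
  C via C→d a: +{d}
  S via S→C a: +{d}
  S via S→a A: +{a}
  S via S→c: +{c}
  FIRST[S]={a,c,d}  FIRST[A]={c}  FIRST[B]={c}  FIRST[C]={d}
iter 2: (stable)
  FIRST[S]={a,c,d}  FIRST[A]={c}  FIRST[B]={c}  FIRST[C]={d}

Compute FOLLOW by fixpoint:
FOLLOW(S) := {$}
pass 1:
  C→C B: FOLLOW(C) ⊇ FIRST(B) = {c}; new: +{c}
  C→C B: FOLLOW(B) ⊇ FOLLOW(C) ⊇ {c}; new: +{c}
  S→C a: FOLLOW(C) ⊇ FIRST(a) = {a}; new: +{a}
  S→a A: FOLLOW(A) ⊇ FOLLOW(S) ⊇ {$}; new: +{$}
  FOLLOW[S]={$}  FOLLOW[A]={$}  FOLLOW[B]={c}  FOLLOW[C]={a,c}
pass 2:
  C→C B: FOLLOW(B) ⊇ FOLLOW(C) ⊇ {a,c}; new: +{a}
  FOLLOW[S]={$}  FOLLOW[A]={$}  FOLLOW[B]={a,c}  FOLLOW[C]={a,c}
pass 3: — fixpoint
  FOLLOW[S]={$}  FOLLOW[A]={$}  FOLLOW[B]={a,c}  FOLLOW[C]={a,c}

FOLLOW(C) = ["a", "c"]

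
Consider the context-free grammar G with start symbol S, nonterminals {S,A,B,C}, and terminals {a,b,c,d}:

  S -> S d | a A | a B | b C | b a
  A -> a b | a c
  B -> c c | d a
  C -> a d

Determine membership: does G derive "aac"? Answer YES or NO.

Convert to CNF:
  S -> S T3 | T0 A | T0 B | T1 C | T1 T0
  A -> T0 T1 | T0 T2
  B -> T2 T2 | T3 T0
  C -> T0 T3
  T0 -> a
  T1 -> b
  T2 -> c
  T3 -> d

CYK fill:
  [0..0]={T0}  "a"  orig:{}
  [1..1]={T0}  "a"  orig:{}
  [2..2]={T2}  "c"  orig:{}
  [0..1]=∅  "aa"
  [1..2]={A}  "ac"
  [0..2]={S}  "aac"

S ∈ T[0,2] ⇒ YES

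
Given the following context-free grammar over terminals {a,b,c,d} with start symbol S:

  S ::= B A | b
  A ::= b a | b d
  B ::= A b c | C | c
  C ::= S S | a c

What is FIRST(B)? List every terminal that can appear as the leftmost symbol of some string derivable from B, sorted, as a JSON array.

FIRST sets, iterate to fixpoint:
[1]
  A via A→b a: +{b}
  B via B→A b c: +{b}
  B via B→c: +{c}
  C via C→a c: +{a}
  S via S→B A: +{b,c}
  FIRST(S)={b,c}  FIRST(A)={b}  FIRST(B)={b,c}  FIRST(C)={a}
[2]
  B via B→C: +{a}
  C via C→S S: +{b,c}
  S via S→B A: +{a}
  FIRST(S)={a,b,c}  FIRST(A)={b}  FIRST(B)={a,b,c}  FIRST(C)={a,b,c}
[3] (stable)
  FIRST(S)={a,b,c}  FIRST(A)={b}  FIRST(B)={a,b,c}  FIRST(C)={a,b,c}

FIRST(B) = ["a", "b", "c"]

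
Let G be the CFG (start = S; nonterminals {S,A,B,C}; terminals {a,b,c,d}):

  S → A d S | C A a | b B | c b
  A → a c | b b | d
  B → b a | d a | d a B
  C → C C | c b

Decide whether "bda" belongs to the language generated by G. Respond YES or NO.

CNF form of G:
  S -> A X5 | C X6 | T1 T2 | T2 B
  A -> T0 T1 | T2 T2 | d
  B -> T2 T0 | T3 T0 | T3 X4
  C -> C C | T1 T2
  T0 -> a
  T1 -> c
  T2 -> b
  T3 -> d
  X4 -> T0 B
  X5 -> T3 S
  X6 -> A T0

CYK fill:
  T[0,0] 'b' = {T2}  orig:{}
  T[1,1] 'd' = {A,T3}  orig:{A}
  T[2,2] 'a' = {T0}  orig:{}
  T[0,1] 'bd' = ∅
  T[1,2] 'da' = {B,X6}  orig:{B}
  T[0,2] 'bda' = {S}

S ∈ T[0,2] ⇒ YES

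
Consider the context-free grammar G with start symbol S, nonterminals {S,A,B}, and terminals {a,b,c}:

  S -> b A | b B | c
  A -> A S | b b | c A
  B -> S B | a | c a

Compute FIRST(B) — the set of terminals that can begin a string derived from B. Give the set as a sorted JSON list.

Compute FIRST by fixpoint:
iter 1:
  A via A→b b: +{b}
  A via A→c A: +{c}
  B via B→a: +{a}
  B via B→c a: +{c}
  S via S→b A: +{b}
  S via S→c: +{c}
  S: {b,c}  A: {b,c}  B: {a,c}
iter 2:
  B via B→S B: +{b}
  S: {b,c}  A: {b,c}  B: {a,b,c}
iter 3: — fixpoint
  S: {b,c}  A: {b,c}  B: {a,b,c}

FIRST(B) = ["a", "b", "c"]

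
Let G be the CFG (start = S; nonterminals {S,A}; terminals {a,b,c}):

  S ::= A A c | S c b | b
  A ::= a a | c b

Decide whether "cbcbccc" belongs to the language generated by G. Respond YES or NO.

Convert to CNF:
  S -> A X3 | S X4 | b
  A -> T0 T0 | T1 T2
  T0 -> a
  T1 -> c
  T2 -> b
  X3 -> A T1
  X4 -> T1 T2

CYK fill:
  T[0,0] 'c' = {T1}  orig:{}
  T[1,1] 'b' = {S,T2}  orig:{S}
  T[2,2] 'c' = {T1}  orig:{}
  T[3,3] 'b' = {S,T2}  orig:{S}
  T[4,4] 'c' = {T1}  orig:{}
  T[5,5] 'c' = {T1}  orig:{}
  T[6,6] 'c' = {T1}  orig:{}
  T[0,1] 'cb' = {A,X4}  orig:{A}
  T[1,2] 'bc' = ∅
  T[2,3] 'cb' = {A,X4}  orig:{A}
  T[3,4] 'bc' = ∅
  T[4,5] 'cc' = ∅
  T[5,6] 'cc' = ∅
  T[0,2] 'cbc' = {X3}  orig:{}
  T[1,3] 'bcb' = {S}
  T[2,4] 'cbc' = {X3}  orig:{}
  T[3,5] 'bcc' = ∅
  T[4,6] 'ccc' = ∅
  T[0,3] 'cbcb' = ∅
  T[1,4] 'bcbc' = ∅
  T[2,5] 'cbcc' = ∅
  T[3,6] 'bccc' = ∅
  T[0,4] 'cbcbc' = {S}
  T[1,5] 'bcbcc' = ∅
  T[2,6] 'cbccc' = ∅
  T[0,5] 'cbcbcc' = ∅
  T[1,6] 'bcbccc' = ∅
  T[0,6] 'cbcbccc' = ∅

S ∉ T[0,6] ⇒ NO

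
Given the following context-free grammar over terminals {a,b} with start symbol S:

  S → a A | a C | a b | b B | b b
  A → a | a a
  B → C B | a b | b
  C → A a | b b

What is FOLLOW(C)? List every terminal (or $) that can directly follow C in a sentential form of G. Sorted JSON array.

Compute FIRST by fixpoint:
pass 1:
  A via A→a: +{a}
  B via B→a b: +{a}
  B via B→b: +{b}
  C via C→A a: +{a}
  C via C→b b: +{b}
  S via S→a A: +{a}
  S via S→b B: +{b}
  FIRST[S]={a,b}  FIRST[A]={a}  FIRST[B]={a,b}  FIRST[C]={a,b}
pass 2: (no change)
  FIRST[S]={a,b}  FIRST[A]={a}  FIRST[B]={a,b}  FIRST[C]={a,b}

FOLLOW sets:
initialize: $ ∈ FOLLOW(S)
pass 1:
  B→C B: FOLLOW(C) ⊇ FIRST(B) = {a,b}; new: +{a,b}
  C→A a: FOLLOW(A) ⊇ FIRST(a) = {a}; new: +{a}
  S→a A: FOLLOW(A) ⊇ FOLLOW(S) ⊇ {$}; new: +{$}
  S→a C: FOLLOW(C) ⊇ FOLLOW(S) ⊇ {$}; new: +{$}
  S→b B: FOLLOW(B) ⊇ FOLLOW(S) ⊇ {$}; new: +{$}
  FOLLOW(S)={$}  FOLLOW(A)={$,a}  FOLLOW(B)={$}  FOLLOW(C)={$,a,b}
pass 2: — fixpoint
  FOLLOW(S)={$}  FOLLOW(A)={$,a}  FOLLOW(B)={$}  FOLLOW(C)={$,a,b}

FOLLOW(C) = ["$", "a", "b"]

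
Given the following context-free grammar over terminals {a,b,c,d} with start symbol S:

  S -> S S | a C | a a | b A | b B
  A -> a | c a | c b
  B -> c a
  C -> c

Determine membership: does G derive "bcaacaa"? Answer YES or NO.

Convert to CNF:
  S -> S S | T1 C | T1 T1 | T2 A | T2 B
  A -> T0 T1 | T0 T2 | a
  B -> T0 T1
  C -> c
  T0 -> c
  T1 -> a
  T2 -> b

Fill CYK table bottom-up:
  cell(0,0) b: {T2}  orig:{}
  cell(1,1) c: {C,T0}  orig:{C}
  cell(2,2) a: {A,T1}  orig:{A}
  cell(3,3) a: {A,T1}  orig:{A}
  cell(4,4) c: {C,T0}  orig:{C}
  cell(5,5) a: {A,T1}  orig:{A}
  cell(6,6) a: {A,T1}  orig:{A}
  cell(0,1) bc: ∅
  cell(1,2) ca: {A,B}
  cell(2,3) aa: {S}
  cell(3,4) ac: {S}
  cell(4,5) ca: {A,B}
  cell(5,6) aa: {S}
  cell(0,2) bca: {S}
  cell(1,3) caa: ∅
  cell(2,4) aac: ∅
  cell(3,5) aca: ∅
  cell(4,6) caa: ∅
  cell(0,3) bcaa: ∅
  cell(1,4) caac: ∅
  cell(2,5) aaca: ∅
  cell(3,6) acaa: {S}
  cell(0,4) bcaac: {S}
  cell(1,5) caaca: ∅
  cell(2,6) aacaa: ∅
  cell(0,5) bcaaca: ∅
  cell(1,6) caacaa: ∅
  cell(0,6) bcaacaa: {S}

S ∈ T[0,6] ⇒ YES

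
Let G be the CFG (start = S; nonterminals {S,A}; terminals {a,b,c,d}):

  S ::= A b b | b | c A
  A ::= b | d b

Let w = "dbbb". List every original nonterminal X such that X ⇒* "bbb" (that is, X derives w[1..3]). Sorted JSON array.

Convert to CNF:
  S -> A X3 | T2 A | b
  A -> T0 T1 | b
  T0 -> d
  T1 -> b
  T2 -> c
  X3 -> T1 T1

CYK fill (cells [i..j] with 1 ≤ i ≤ j ≤ 3 only):
  T[1,1] 'b' = {A,S,T1}  orig:{A,S}
  T[2,2] 'b' = {A,S,T1}  orig:{A,S}
  T[3,3] 'b' = {A,S,T1}  orig:{A,S}
  T[1,2] 'bb' = {X3}  orig:{}
  T[2,3] 'bb' = {X3}  orig:{}
  T[1,3] 'bbb' = {S}

Original NTs in T[1,3] deriving "bbb": ["S"]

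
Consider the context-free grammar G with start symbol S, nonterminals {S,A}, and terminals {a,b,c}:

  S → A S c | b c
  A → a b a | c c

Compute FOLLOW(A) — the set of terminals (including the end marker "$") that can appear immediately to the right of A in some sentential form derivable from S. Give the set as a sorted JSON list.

FIRST iteration:
pass 1:
  A via A→a b a: +{a}
  A via A→c c: +{c}
  S via S→A S c: +{a,c}
  S via S→b c: +{b}
  FIRST[S]={a,b,c}  FIRST[A]={a,c}
pass 2: done
  FIRST[S]={a,b,c}  FIRST[A]={a,c}

FOLLOW iteration:
seed FOLLOW(S) with $
[1]
  S→A S c: FOLLOW(A) ⊇ FIRST(S) = {a,b,c}; new: +{a,b,c}
  S→A S c: FOLLOW(S) ⊇ FIRST(c) = {c}; new: +{c}
  FOLLOW(S)={$,c}  FOLLOW(A)={a,b,c}
[2] — fixpoint
  FOLLOW(S)={$,c}  FOLLOW(A)={a,b,c}

FOLLOW(A) = ["a", "b", "c"]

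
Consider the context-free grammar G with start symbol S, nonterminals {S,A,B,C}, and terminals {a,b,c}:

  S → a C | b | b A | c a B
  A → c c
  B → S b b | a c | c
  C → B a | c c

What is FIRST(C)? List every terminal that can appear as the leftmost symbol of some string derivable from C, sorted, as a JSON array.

FIRST sets, iterate to fixpoint:
pass 1:
  A via A→c c: +{c}
  B via B→a c: +{a}
  B via B→c: +{c}
  C via C→B a: +{a,c}
  S via S→a C: +{a}
  S via S→b: +{b}
  S via S→c a B: +{c}
  FIRST[S]={a,b,c}  FIRST[A]={c}  FIRST[B]={a,c}  FIRST[C]={a,c}
pass 2:
  B via B→S b b: +{b}
  C via C→B a: +{b}
  FIRST[S]={a,b,c}  FIRST[A]={c}  FIRST[B]={a,b,c}  FIRST[C]={a,b,c}
pass 3: (stable)
  FIRST[S]={a,b,c}  FIRST[A]={c}  FIRST[B]={a,b,c}  FIRST[C]={a,b,c}

FIRST(C) = ["a", "b", "c"]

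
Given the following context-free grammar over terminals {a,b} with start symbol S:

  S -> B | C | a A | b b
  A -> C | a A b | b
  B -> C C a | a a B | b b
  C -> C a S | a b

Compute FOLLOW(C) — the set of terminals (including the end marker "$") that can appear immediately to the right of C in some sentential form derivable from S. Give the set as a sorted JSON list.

FIRST sets, iterate to fixpoint:
round 1:
  A via A→a A b: +{a}
  A via A→b: +{b}
  B via B→a a B: +{a}
  B via B→b b: +{b}
  C via C→a b: +{a}
  S via S→B: +{a,b}
  S: {a,b}  A: {a,b}  B: {a,b}  C: {a}
round 2: (no change)
  S: {a,b}  A: {a,b}  B: {a,b}  C: {a}

FOLLOW sets:
initialize: $ ∈ FOLLOW(S)
[1]
  A→a A b: FOLLOW(A) ⊇ FIRST(b) = {b}; new: +{b}
  B→C C a: FOLLOW(C) ⊇ FIRST(C) = {a}; new: +{a}
  C→C a S: FOLLOW(S) ⊇ FOLLOW(C) ⊇ {a}; new: +{a}
  S→B: FOLLOW(B) ⊇ FOLLOW(S) ⊇ {$,a}; new: +{$,a}
  S→C: FOLLOW(C) ⊇ FOLLOW(S) ⊇ {$,a}; new: +{$}
  S→a A: FOLLOW(A) ⊇ FOLLOW(S) ⊇ {$,a}; new: +{$,a}
  S: {$,a}  A: {$,a,b}  B: {$,a}  C: {$,a}
[2]
  A→C: FOLLOW(C) ⊇ FOLLOW(A) ⊇ {$,a,b}; new: +{b}
  C→C a S: FOLLOW(S) ⊇ FOLLOW(C) ⊇ {$,a,b}; new: +{b}
  S→B: FOLLOW(B) ⊇ FOLLOW(S) ⊇ {$,a,b}; new: +{b}
  S: {$,a,b}  A: {$,a,b}  B: {$,a,b}  C: {$,a,b}
[3] — fixpoint
  S: {$,a,b}  A: {$,a,b}  B: {$,a,b}  C: {$,a,b}

FOLLOW(C) = ["$", "a", "b"]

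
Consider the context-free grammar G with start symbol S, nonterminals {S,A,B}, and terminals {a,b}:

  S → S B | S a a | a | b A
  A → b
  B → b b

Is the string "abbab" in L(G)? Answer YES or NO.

CNF form of G:
  S -> S B | S X2 | T0 A | a
  A -> b
  B -> T0 T0
  T0 -> b
  T1 -> a
  X2 -> T1 T1

CYK fill:
  [0..0]={S,T1}  "a"  orig:{S}
  [1..1]={A,T0}  "b"  orig:{A}
  [2..2]={A,T0}  "b"  orig:{A}
  [3..3]={S,T1}  "a"  orig:{S}
  [4..4]={A,T0}  "b"  orig:{A}
  [0..1]=∅  "ab"
  [1..2]={B,S}  "bb"
  [2..3]=∅  "ba"
  [3..4]=∅  "ab"
  [0..2]={S}  "abb"
  [1..3]=∅  "bba"
  [2..4]=∅  "bab"
  [0..3]=∅  "abba"
  [1..4]=∅  "bbab"
  [0..4]=∅  "abbab"

S ∉ T[0,4] ⇒ NO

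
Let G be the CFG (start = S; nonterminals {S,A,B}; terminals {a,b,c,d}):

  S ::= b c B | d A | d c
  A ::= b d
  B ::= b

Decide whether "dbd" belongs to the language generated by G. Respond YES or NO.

CNF form of G:
  S -> T0 X3 | T1 A | T1 T2
  A -> T0 T1
  B -> b
  T0 -> b
  T1 -> d
  T2 -> c
  X3 -> T2 B

CYK fill:
  T[0,0] 'd' = {T1}  orig:{}
  T[1,1] 'b' = {B,T0}  orig:{B}
  T[2,2] 'd' = {T1}  orig:{}
  T[0,1] 'db' = ∅
  T[1,2] 'bd' = {A}
  T[0,2] 'dbd' = {S}

S ∈ T[0,2] ⇒ YES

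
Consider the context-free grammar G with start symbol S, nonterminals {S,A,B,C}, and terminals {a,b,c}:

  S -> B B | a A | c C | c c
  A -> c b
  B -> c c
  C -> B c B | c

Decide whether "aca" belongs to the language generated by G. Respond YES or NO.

CNF form of G:
  S -> B B | T0 C | T0 T0 | T2 A
  A -> T0 T1
  B -> T0 T0
  C -> B X3 | c
  T0 -> c
  T1 -> b
  T2 -> a
  X3 -> T0 B

CYK table (by increasing span):
  [0..0]={T2}  "a"  orig:{}
  [1..1]={C,T0}  "c"  orig:{C}
  [2..2]={T2}  "a"  orig:{}
  [0..1]=∅  "ac"
  [1..2]=∅  "ca"
  [0..2]=∅  "aca"

S ∉ T[0,2] ⇒ NO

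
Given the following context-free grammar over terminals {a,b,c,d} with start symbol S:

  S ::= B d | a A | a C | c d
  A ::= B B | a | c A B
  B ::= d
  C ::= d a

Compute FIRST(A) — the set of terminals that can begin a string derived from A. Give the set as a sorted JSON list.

FIRST sets, iterate to fixpoint:
[1]
  A via A→a: +{a}
  A via A→c A B: +{c}
  B via B→d: +{d}
  C via C→d a: +{d}
  S via S→B d: +{d}
  S via S→a A: +{a}
  S via S→c d: +{c}
  FIRST(S)={a,c,d}  FIRST(A)={a,c}  FIRST(B)={d}  FIRST(C)={d}
[2]
  A via A→B B: +{d}
  FIRST(S)={a,c,d}  FIRST(A)={a,c,d}  FIRST(B)={d}  FIRST(C)={d}
[3] (stable)
  FIRST(S)={a,c,d}  FIRST(A)={a,c,d}  FIRST(B)={d}  FIRST(C)={d}

FIRST(A) = ["a", "c", "d"]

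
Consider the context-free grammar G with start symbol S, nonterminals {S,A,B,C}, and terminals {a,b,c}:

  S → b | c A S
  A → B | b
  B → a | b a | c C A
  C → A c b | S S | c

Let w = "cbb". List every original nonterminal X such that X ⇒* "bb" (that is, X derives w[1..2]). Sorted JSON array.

CNF form of G:
  S -> T2 X6 | b
  A -> T0 T1 | T2 X3 | a | b
  B -> T0 T1 | T2 X4 | a
  C -> A X5 | S S | c
  T0 -> b
  T1 -> a
  T2 -> c
  X3 -> C A
  X4 -> C A
  X5 -> T2 T0
  X6 -> A S

CYK table (by increasing span) (cells [i..j] with 1 ≤ i ≤ j ≤ 2 only):
  T[1,1] 'b' = {A,S,T0}  orig:{A,S}
  T[2,2] 'b' = {A,S,T0}  orig:{A,S}
  T[1,2] 'bb' = {C,X6}  orig:{C}

Original NTs in T[1,2] deriving "bb": ["C"]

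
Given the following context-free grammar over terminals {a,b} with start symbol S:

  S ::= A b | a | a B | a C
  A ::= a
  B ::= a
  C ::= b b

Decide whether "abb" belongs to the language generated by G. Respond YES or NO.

Convert to CNF:
  S -> A T0 | T1 B | T1 C | a
  A -> a
  B -> a
  C -> T0 T0
  T0 -> b
  T1 -> a

Fill CYK table bottom-up:
  [0..0]={A,B,S,T1}  "a"  orig:{A,B,S}
  [1..1]={T0}  "b"  orig:{}
  [2..2]={T0}  "b"  orig:{}
  [0..1]={S}  "ab"
  [1..2]={C}  "bb"
  [0..2]={S}  "abb"

S ∈ T[0,2] ⇒ YES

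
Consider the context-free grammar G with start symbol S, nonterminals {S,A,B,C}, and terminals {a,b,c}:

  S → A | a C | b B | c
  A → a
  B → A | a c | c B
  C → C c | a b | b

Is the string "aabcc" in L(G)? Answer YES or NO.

Convert to CNF:
  S -> T0 C | T2 B | a | c
  A -> a
  B -> T0 T1 | T1 B | a
  C -> C T1 | T0 T2 | b
  T0 -> a
  T1 -> c
  T2 -> b

CYK fill:
  cell(0,0) a: {A,B,S,T0}  orig:{A,B,S}
  cell(1,1) a: {A,B,S,T0}  orig:{A,B,S}
  cell(2,2) b: {C,T2}  orig:{C}
  cell(3,3) c: {S,T1}  orig:{S}
  cell(4,4) c: {S,T1}  orig:{S}
  cell(0,1) aa: ∅
  cell(1,2) ab: {C,S}
  cell(2,3) bc: {C}
  cell(3,4) cc: ∅
  cell(0,2) aab: {S}
  cell(1,3) abc: {C,S}
  cell(2,4) bcc: {C}
  cell(0,3) aabc: {S}
  cell(1,4) abcc: {C,S}
  cell(0,4) aabcc: {S}

S ∈ T[0,4] ⇒ YES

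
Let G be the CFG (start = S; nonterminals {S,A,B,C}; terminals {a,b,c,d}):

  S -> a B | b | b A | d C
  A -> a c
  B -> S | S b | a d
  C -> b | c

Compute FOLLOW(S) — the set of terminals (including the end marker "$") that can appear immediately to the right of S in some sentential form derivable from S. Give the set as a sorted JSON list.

FIRST iteration:
round 1:
  A via A→a c: +{a}
  B via B→a d: +{a}
  C via C→b: +{b}
  C via C→c: +{c}
  S via S→a B: +{a}
  S via S→b: +{b}
  S via S→d C: +{d}
  S: {a,b,d}  A: {a}  B: {a}  C: {b,c}
round 2:
  B via B→S: +{b,d}
  S: {a,b,d}  A: {a}  B: {a,b,d}  C: {b,c}
round 3: (no change)
  S: {a,b,d}  A: {a}  B: {a,b,d}  C: {b,c}

FOLLOW sets:
FOLLOW(S) := {$}
[1]
  B→S b: FOLLOW(S) ⊇ FIRST(b) = {b}; new: +{b}
  S→a B: FOLLOW(B) ⊇ FOLLOW(S) ⊇ {$,b}; new: +{$,b}
  S→b A: FOLLOW(A) ⊇ FOLLOW(S) ⊇ {$,b}; new: +{$,b}
  S→d C: FOLLOW(C) ⊇ FOLLOW(S) ⊇ {$,b}; new: +{$,b}
  S: {$,b}  A: {$,b}  B: {$,b}  C: {$,b}
[2] (stable)
  S: {$,b}  A: {$,b}  B: {$,b}  C: {$,b}

FOLLOW(S) = ["$", "b"]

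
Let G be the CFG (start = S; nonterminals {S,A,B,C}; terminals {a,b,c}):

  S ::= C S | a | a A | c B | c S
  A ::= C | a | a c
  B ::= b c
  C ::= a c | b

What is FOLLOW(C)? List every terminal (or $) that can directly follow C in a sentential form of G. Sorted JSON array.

FIRST iteration:
pass 1:
  A via A→a: +{a}
  B via B→b c: +{b}
  C via C→a c: +{a}
  C via C→b: +{b}
  S via S→C S: +{a,b}
  S via S→c B: +{c}
  FIRST(S)={a,b,c}  FIRST(A)={a}  FIRST(B)={b}  FIRST(C)={a,b}
pass 2:
  A via A→C: +{b}
  FIRST(S)={a,b,c}  FIRST(A)={a,b}  FIRST(B)={b}  FIRST(C)={a,b}
pass 3: (stable)
  FIRST(S)={a,b,c}  FIRST(A)={a,b}  FIRST(B)={b}  FIRST(C)={a,b}

FOLLOW iteration:
seed FOLLOW(S) with $
round 1:
  S→C S: FOLLOW(C) ⊇ FIRST(S) = {a,b,c}; new: +{a,b,c}
  S→a A: FOLLOW(A) ⊇ FOLLOW(S) ⊇ {$}; new: +{$}
  S→c B: FOLLOW(B) ⊇ FOLLOW(S) ⊇ {$}; new: +{$}
  S: {$}  A: {$}  B: {$}  C: {a,b,c}
round 2:
  A→C: FOLLOW(C) ⊇ FOLLOW(A) ⊇ {$}; new: +{$}
  S: {$}  A: {$}  B: {$}  C: {$,a,b,c}
round 3: — fixpoint
  S: {$}  A: {$}  B: {$}  C: {$,a,b,c}

FOLLOW(C) = ["$", "a", "b", "c"]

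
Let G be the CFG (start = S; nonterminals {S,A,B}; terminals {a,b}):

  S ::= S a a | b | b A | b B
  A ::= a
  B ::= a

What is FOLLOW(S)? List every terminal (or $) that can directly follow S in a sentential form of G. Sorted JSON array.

Compute FIRST by fixpoint:
round 1:
  A via A→a: +{a}
  B via B→a: +{a}
  S via S→b: +{b}
  FIRST(S)={b}  FIRST(A)={a}  FIRST(B)={a}
round 2: — fixpoint
  FIRST(S)={b}  FIRST(A)={a}  FIRST(B)={a}

FOLLOW iteration:
initialize: $ ∈ FOLLOW(S)
[1]
  S→S a a: FOLLOW(S) ⊇ FIRST(a) = {a}; new: +{a}
  S→b A: FOLLOW(A) ⊇ FOLLOW(S) ⊇ {$,a}; new: +{$,a}
  S→b B: FOLLOW(B) ⊇ FOLLOW(S) ⊇ {$,a}; new: +{$,a}
  FOLLOW[S]={$,a}  FOLLOW[A]={$,a}  FOLLOW[B]={$,a}
[2] — fixpoint
  FOLLOW[S]={$,a}  FOLLOW[A]={$,a}  FOLLOW[B]={$,a}

FOLLOW(S) = ["$", "a"]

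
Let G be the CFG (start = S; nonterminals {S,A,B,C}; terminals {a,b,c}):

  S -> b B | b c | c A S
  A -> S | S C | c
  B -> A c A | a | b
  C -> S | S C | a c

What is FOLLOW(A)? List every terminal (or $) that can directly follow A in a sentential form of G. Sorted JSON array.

Compute FIRST by fixpoint:
[1]
  A via A→c: +{c}
  B via B→A c A: +{c}
  B via B→a: +{a}
  B via B→b: +{b}
  C via C→a c: +{a}
  S via S→b B: +{b}
  S via S→c A S: +{c}
  FIRST(S)={b,c}  FIRST(A)={c}  FIRST(B)={a,b,c}  FIRST(C)={a}
[2]
  A via A→S: +{b}
  C via C→S: +{b,c}
  FIRST(S)={b,c}  FIRST(A)={b,c}  FIRST(B)={a,b,c}  FIRST(C)={a,b,c}
[3] (no change)
  FIRST(S)={b,c}  FIRST(A)={b,c}  FIRST(B)={a,b,c}  FIRST(C)={a,b,c}

Compute FOLLOW by fixpoint:
seed FOLLOW(S) with $
[1]
  A→S C: FOLLOW(S) ⊇ FIRST(C) = {a,b,c}; new: +{a,b,c}
  B→A c A: FOLLOW(A) ⊇ FIRST(c) = {c}; new: +{c}
  S→b B: FOLLOW(B) ⊇ FOLLOW(S) ⊇ {$,a,b,c}; new: +{$,a,b,c}
  S→c A S: FOLLOW(A) ⊇ FIRST(S) = {b,c}; new: +{b}
  S: {$,a,b,c}  A: {b,c}  B: {$,a,b,c}  C: {}
[2]
  A→S C: FOLLOW(C) ⊇ FOLLOW(A) ⊇ {b,c}; new: +{b,c}
  B→A c A: FOLLOW(A) ⊇ FOLLOW(B) ⊇ {$,a,b,c}; new: +{$,a}
  S: {$,a,b,c}  A: {$,a,b,c}  B: {$,a,b,c}  C: {b,c}
[3]
  A→S C: FOLLOW(C) ⊇ FOLLOW(A) ⊇ {$,a,b,c}; new: +{$,a}
  S: {$,a,b,c}  A: {$,a,b,c}  B: {$,a,b,c}  C: {$,a,b,c}
[4] done
  S: {$,a,b,c}  A: {$,a,b,c}  B: {$,a,b,c}  C: {$,a,b,c}

FOLLOW(A) = ["$", "a", "b", "c"]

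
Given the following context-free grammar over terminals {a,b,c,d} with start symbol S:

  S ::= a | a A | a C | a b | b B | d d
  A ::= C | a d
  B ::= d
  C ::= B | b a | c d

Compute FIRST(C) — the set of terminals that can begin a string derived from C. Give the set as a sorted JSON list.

FIRST sets, iterate to fixpoint:
pass 1:
  A via A→a d: +{a}
  B via B→d: +{d}
  C via C→B: +{d}
  C via C→b a: +{b}
  C via C→c d: +{c}
  S via S→a: +{a}
  S via S→b B: +{b}
  S via S→d d: +{d}
  FIRST[S]={a,b,d}  FIRST[A]={a}  FIRST[B]={d}  FIRST[C]={b,c,d}
pass 2:
  A via A→C: +{b,c,d}
  FIRST[S]={a,b,d}  FIRST[A]={a,b,c,d}  FIRST[B]={d}  FIRST[C]={b,c,d}
pass 3: (no change)
  FIRST[S]={a,b,d}  FIRST[A]={a,b,c,d}  FIRST[B]={d}  FIRST[C]={b,c,d}

FIRST(C) = ["b", "c", "d"]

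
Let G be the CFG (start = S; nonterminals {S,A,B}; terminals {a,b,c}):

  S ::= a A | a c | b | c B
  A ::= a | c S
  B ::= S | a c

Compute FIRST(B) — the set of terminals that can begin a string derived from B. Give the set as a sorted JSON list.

FIRST sets, iterate to fixpoint:
[1]
  A via A→a: +{a}
  A via A→c S: +{c}
  B via B→a c: +{a}
  S via S→a A: +{a}
  S via S→b: +{b}
  S via S→c B: +{c}
  FIRST(S)={a,b,c}  FIRST(A)={a,c}  FIRST(B)={a}
[2]
  B via B→S: +{b,c}
  FIRST(S)={a,b,c}  FIRST(A)={a,c}  FIRST(B)={a,b,c}
[3] — fixpoint
  FIRST(S)={a,b,c}  FIRST(A)={a,c}  FIRST(B)={a,b,c}

FIRST(B) = ["a", "b", "c"]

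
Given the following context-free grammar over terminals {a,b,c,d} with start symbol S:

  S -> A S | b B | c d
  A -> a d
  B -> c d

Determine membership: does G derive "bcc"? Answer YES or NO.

CNF form of G:
  S -> A S | T2 T1 | T3 B
  A -> T0 T1
  B -> T2 T1
  T0 -> a
  T1 -> d
  T2 -> c
  T3 -> b

CYK table (by increasing span):
  cell(0,0) b: {T3}  orig:{}
  cell(1,1) c: {T2}  orig:{}
  cell(2,2) c: {T2}  orig:{}
  cell(0,1) bc: ∅
  cell(1,2) cc: ∅
  cell(0,2) bcc: ∅

S ∉ T[0,2] ⇒ NO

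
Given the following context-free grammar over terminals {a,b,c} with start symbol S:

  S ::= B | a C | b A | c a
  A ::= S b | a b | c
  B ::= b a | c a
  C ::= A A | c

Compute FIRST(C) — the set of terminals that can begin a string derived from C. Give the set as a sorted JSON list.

FIRST iteration:
pass 1:
  A via A→a b: +{a}
  A via A→c: +{c}
  B via B→b a: +{b}
  B via B→c a: +{c}
  C via C→A A: +{a,c}
  S via S→B: +{b,c}
  S via S→a C: +{a}
  FIRST[S]={a,b,c}  FIRST[A]={a,c}  FIRST[B]={b,c}  FIRST[C]={a,c}
pass 2:
  A via A→S b: +{b}
  C via C→A A: +{b}
  FIRST[S]={a,b,c}  FIRST[A]={a,b,c}  FIRST[B]={b,c}  FIRST[C]={a,b,c}
pass 3: (no change)
  FIRST[S]={a,b,c}  FIRST[A]={a,b,c}  FIRST[B]={b,c}  FIRST[C]={a,b,c}

FIRST(C) = ["a", "b", "c"]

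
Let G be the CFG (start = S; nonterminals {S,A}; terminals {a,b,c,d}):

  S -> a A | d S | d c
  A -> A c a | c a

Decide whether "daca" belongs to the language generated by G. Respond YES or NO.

Convert to CNF:
  S -> T1 A | T2 S | T2 T0
  A -> A X3 | T0 T1
  T0 -> c
  T1 -> a
  T2 -> d
  X3 -> T0 T1

CYK fill:
  [0..0]={T2}  "d"  orig:{}
  [1..1]={T1}  "a"  orig:{}
  [2..2]={T0}  "c"  orig:{}
  [3..3]={T1}  "a"  orig:{}
  [0..1]=∅  "da"
  [1..2]=∅  "ac"
  [2..3]={A,X3}  "ca"  orig:{A}
  [0..2]=∅  "dac"
  [1..3]={S}  "aca"
  [0..3]={S}  "daca"

S ∈ T[0,3] ⇒ YES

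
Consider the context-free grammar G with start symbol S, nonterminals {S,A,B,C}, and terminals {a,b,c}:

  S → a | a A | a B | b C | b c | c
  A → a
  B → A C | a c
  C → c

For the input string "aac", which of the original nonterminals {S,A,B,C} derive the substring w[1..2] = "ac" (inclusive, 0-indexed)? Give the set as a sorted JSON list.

Convert to CNF:
  S -> T0 A | T0 B | T2 C | T2 T1 | a | c
  A -> a
  B -> A C | T0 T1
  C -> c
  T0 -> a
  T1 -> c
  T2 -> b

CYK table (by increasing span) (cells [i..j] with 1 ≤ i ≤ j ≤ 2 only):
  cell(1,1) a: {A,S,T0}  orig:{A,S}
  cell(2,2) c: {C,S,T1}  orig:{C,S}
  cell(1,2) ac: {B}

Original NTs in T[1,2] deriving "ac": ["B"]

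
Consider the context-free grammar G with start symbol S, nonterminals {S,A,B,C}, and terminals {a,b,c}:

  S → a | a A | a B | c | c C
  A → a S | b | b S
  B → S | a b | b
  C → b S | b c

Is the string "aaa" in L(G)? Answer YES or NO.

Convert to CNF:
  S -> T0 A | T0 B | T2 C | a | c
  A -> T0 S | T1 S | b
  B -> T0 A | T0 B | T0 T1 | T2 C | a | b | c
  C -> T1 S | T1 T2
  T0 -> a
  T1 -> b
  T2 -> c

CYK fill:
  cell(0,0) a: {B,S,T0}  orig:{B,S}
  cell(1,1) a: {B,S,T0}  orig:{B,S}
  cell(2,2) a: {B,S,T0}  orig:{B,S}
  cell(0,1) aa: {A,B,S}
  cell(1,2) aa: {A,B,S}
  cell(0,2) aaa: {A,B,S}

S ∈ T[0,2] ⇒ YES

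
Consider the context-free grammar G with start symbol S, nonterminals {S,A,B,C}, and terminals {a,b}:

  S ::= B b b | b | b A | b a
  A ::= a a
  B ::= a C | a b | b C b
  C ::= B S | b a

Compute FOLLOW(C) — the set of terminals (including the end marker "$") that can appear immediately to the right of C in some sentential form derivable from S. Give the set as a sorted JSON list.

FIRST sets, iterate to fixpoint:
iter 1:
  A via A→a a: +{a}
  B via B→a C: +{a}
  B via B→b C b: +{b}
  C via C→B S: +{a,b}
  S via S→B b b: +{a,b}
  FIRST[S]={a,b}  FIRST[A]={a}  FIRST[B]={a,b}  FIRST[C]={a,b}
iter 2: (no change)
  FIRST[S]={a,b}  FIRST[A]={a}  FIRST[B]={a,b}  FIRST[C]={a,b}

Compute FOLLOW by fixpoint:
initialize: $ ∈ FOLLOW(S)
iter 1:
  B→b C b: FOLLOW(C) ⊇ FIRST(b) = {b}; new: +{b}
  C→B S: FOLLOW(B) ⊇ FIRST(S) = {a,b}; new: +{a,b}
  C→B S: FOLLOW(S) ⊇ FOLLOW(C) ⊇ {b}; new: +{b}
  S→b A: FOLLOW(A) ⊇ FOLLOW(S) ⊇ {$,b}; new: +{$,b}
  FOLLOW[S]={$,b}  FOLLOW[A]={$,b}  FOLLOW[B]={a,b}  FOLLOW[C]={b}
iter 2:
  B→a C: FOLLOW(C) ⊇ FOLLOW(B) ⊇ {a,b}; new: +{a}
  C→B S: FOLLOW(S) ⊇ FOLLOW(C) ⊇ {a,b}; new: +{a}
  S→b A: FOLLOW(A) ⊇ FOLLOW(S) ⊇ {$,a,b}; new: +{a}
  FOLLOW[S]={$,a,b}  FOLLOW[A]={$,a,b}  FOLLOW[B]={a,b}  FOLLOW[C]={a,b}
iter 3: (no change)
  FOLLOW[S]={$,a,b}  FOLLOW[A]={$,a,b}  FOLLOW[B]={a,b}  FOLLOW[C]={a,b}

FOLLOW(C) = ["a", "b"]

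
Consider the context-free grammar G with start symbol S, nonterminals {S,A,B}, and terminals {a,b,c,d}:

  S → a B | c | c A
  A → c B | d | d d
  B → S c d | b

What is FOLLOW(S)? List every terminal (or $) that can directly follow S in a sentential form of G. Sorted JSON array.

FIRST sets, iterate to fixpoint:
iter 1:
  A via A→c B: +{c}
  A via A→d: +{d}
  B via B→b: +{b}
  S via S→a B: +{a}
  S via S→c: +{c}
  FIRST(S)={a,c}  FIRST(A)={c,d}  FIRST(B)={b}
iter 2:
  B via B→S c d: +{a,c}
  FIRST(S)={a,c}  FIRST(A)={c,d}  FIRST(B)={a,b,c}
iter 3: done
  FIRST(S)={a,c}  FIRST(A)={c,d}  FIRST(B)={a,b,c}

FOLLOW iteration:
initialize: $ ∈ FOLLOW(S)
round 1:
  B→S c d: FOLLOW(S) ⊇ FIRST(c) = {c}; new: +{c}
  S→a B: FOLLOW(B) ⊇ FOLLOW(S) ⊇ {$,c}; new: +{$,c}
  S→c A: FOLLOW(A) ⊇ FOLLOW(S) ⊇ {$,c}; new: +{$,c}
  FOLLOW[S]={$,c}  FOLLOW[A]={$,c}  FOLLOW[B]={$,c}
round 2: (no change)
  FOLLOW[S]={$,c}  FOLLOW[A]={$,c}  FOLLOW[B]={$,c}

FOLLOW(S) = ["$", "c"]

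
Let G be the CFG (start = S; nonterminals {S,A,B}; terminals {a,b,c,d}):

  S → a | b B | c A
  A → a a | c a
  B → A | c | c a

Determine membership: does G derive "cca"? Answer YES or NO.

Convert to CNF:
  S -> T1 A | T2 B | a
  A -> T0 T0 | T1 T0
  B -> T0 T0 | T1 T0 | c
  T0 -> a
  T1 -> c
  T2 -> b

CYK fill:
  cell(0,0) c: {B,T1}  orig:{B}
  cell(1,1) c: {B,T1}  orig:{B}
  cell(2,2) a: {S,T0}  orig:{S}
  cell(0,1) cc: ∅
  cell(1,2) ca: {A,B}
  cell(0,2) cca: {S}

S ∈ T[0,2] ⇒ YES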